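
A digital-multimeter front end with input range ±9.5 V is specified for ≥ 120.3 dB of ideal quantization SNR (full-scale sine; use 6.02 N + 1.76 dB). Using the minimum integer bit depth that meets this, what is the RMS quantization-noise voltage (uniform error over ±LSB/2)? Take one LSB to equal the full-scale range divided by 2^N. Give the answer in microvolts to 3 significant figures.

5.23 µV

The full-scale span is 9.5 − (-9.5) = 19 V.
N ≥ (120.3 − 1.76)/6.02 = 19.691 → N_min = 20.
LSB = 19 V / 2^20 = 18.120 µV.
V_rms = LSB/√12 = 5.23 µV.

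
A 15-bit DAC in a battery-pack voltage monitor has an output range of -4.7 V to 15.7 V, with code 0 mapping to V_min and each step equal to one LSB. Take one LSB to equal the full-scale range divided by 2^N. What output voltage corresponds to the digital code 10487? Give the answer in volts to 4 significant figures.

1.829 V

Range = 15.7 − (-4.7) = 20.4 V. LSB = 20.4 V / 2^15.
V_out = -4.7 + 10487 × (20.4/32768) V
      = -4.7 V + 6.52877 V = 1.82877 V.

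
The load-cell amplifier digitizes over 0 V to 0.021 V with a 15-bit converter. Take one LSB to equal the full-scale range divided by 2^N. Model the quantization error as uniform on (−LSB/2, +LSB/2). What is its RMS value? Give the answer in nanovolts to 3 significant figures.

Range is 0.021 V.
LSB = 0.021 V / 2^15 = 0.64087 µV.
V_rms = LSB/√12 = 0.64087 µV / √12 = 185 nV.

185 nV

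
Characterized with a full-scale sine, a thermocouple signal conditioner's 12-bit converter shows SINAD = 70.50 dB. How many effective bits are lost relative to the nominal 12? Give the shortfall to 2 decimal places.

ENOB = (SINAD − 1.76)/6.02 = (70.50 − 1.76)/6.02 = 11.4186 bits.
Lost resolution: 12 − 11.4186 = 0.5814 bits.

0.58 bits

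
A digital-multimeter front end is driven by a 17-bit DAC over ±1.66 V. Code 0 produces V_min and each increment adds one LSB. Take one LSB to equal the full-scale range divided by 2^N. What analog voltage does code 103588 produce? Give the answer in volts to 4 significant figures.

Range = 1.66 − (-1.66) = 3.32 V. LSB = 3.32 V / 2^17.
Output = V_min + (103588/131072) × range = -1.66 + 0.790314 × 3.32 V
      = -1.66 V + 2.62384 V = 0.963842 V.

0.9638 V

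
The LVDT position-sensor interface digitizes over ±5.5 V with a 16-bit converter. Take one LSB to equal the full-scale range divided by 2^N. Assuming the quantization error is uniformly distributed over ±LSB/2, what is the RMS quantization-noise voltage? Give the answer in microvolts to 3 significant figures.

Full-scale range = 5.5 V − (-5.5 V) = 11 V.
LSB = 11 V ÷ 2^16 = 11/65536 V = 167.85 µV.
RMS of a uniform error over width LSB is LSB/√12 = 48.5 µV.

48.5 µV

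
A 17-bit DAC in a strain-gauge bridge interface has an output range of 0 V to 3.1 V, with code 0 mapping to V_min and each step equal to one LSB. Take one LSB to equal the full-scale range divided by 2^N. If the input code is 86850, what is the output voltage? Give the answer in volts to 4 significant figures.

2.054 V

Span = 3.1 V. LSB = 3.1 V / 2^17.
V_out = V_min + code × LSB = 0 V + 86850 × 3.1 V / 131072
      = 0 + 2.05410 = 2.05410 V.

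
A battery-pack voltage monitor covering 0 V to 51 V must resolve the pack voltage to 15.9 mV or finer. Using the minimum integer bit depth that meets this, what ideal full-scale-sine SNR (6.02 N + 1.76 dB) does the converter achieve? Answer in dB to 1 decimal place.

74.0 dB

Range is 51 V.
Required number of levels: 51/15.9 mV = 3207.5; smallest N with 2^N ≥ that is 12.
Ideal SNR at N = 12: 6.02·12 + 1.76 = 74.0 dB.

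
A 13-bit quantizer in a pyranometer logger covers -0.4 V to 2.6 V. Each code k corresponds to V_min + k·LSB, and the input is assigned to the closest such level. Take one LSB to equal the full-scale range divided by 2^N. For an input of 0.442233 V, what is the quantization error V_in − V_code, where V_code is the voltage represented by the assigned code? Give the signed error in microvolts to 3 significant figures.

−52.2 µV

Span: 2.6 V − (-0.4 V) = 3 V. LSB = 3 V / 2^13 ≈ 366.2 µV.
(V_in − V_min)/LSB = (0.442233 − (-0.4)) × 8192/3 = 2299.8576 → nearest code k = 2300.
V_code = V_min + k × range/2^13 = -0.4 + 2300 × 3/8192 = 0.4422851563 V.
V_in − V_code = 0.442233 − (0.4422851563) = −52.2 µV.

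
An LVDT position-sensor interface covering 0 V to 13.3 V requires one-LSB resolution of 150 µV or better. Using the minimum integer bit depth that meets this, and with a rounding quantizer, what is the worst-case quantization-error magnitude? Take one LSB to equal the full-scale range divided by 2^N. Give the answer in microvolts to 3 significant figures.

Span = 13.3 V.
Required number of levels: 13.3/150 µV = 88667; smallest N with 2^N ≥ that is 17.
Step size = 13.3/131072 V = 101.47 µV.
Max error for round-to-nearest is LSB/2 = 50.7 µV.

50.7 µV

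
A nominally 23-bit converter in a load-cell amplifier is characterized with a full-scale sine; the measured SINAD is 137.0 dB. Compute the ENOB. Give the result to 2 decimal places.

22.47 bits

ENOB = (137.0 − 1.76)/6.02 = 22.4651 bits.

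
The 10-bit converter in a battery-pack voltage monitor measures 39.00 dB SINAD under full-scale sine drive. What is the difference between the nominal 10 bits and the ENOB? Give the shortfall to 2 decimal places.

3.81 bits

N_eff = (39.00 − 1.76)/6.02 = 6.1860 bits.
Shortfall = 10 − 6.1860 = 3.8140 bits.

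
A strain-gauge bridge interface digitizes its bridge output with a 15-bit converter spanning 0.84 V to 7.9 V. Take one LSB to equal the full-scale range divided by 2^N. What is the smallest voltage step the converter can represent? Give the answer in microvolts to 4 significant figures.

The full-scale span is 7.9 − (0.84) = 7.06 V.
Number of codes = 2^15 = 32768.
One LSB is 7.06 V / 32768 = 215.5 µV.

215.5 µV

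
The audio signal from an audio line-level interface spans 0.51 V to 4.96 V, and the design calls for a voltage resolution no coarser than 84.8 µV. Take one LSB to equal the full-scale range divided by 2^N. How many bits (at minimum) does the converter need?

Range = 4.96 − (0.51) = 4.45 V.
4.45 V / 84.8 µV = 52480. Since 2^15 = 32768 and 2^16 = 65536, N = 16.

16 bits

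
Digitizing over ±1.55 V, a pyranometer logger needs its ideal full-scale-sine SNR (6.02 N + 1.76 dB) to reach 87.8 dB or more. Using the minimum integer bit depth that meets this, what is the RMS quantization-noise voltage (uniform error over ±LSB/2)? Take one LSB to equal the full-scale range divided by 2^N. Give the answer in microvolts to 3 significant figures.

The full-scale span is 1.55 − (-1.55) = 3.1 V.
Solving 6.02 N ≥ 87.8 − 1.76: N ≥ 14.292. Round up → N = 15.
One LSB is 3.1 V / 32768 = 94.604 µV.
RMS noise = LSB/√12 = 27.3 µV.

27.3 µV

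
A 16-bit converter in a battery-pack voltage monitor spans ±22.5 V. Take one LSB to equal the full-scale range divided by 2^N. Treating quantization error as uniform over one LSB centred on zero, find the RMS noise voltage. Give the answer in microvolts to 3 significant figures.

198 µV

Full-scale range = 22.5 V − (-22.5 V) = 45 V.
LSB = 45 V / 2^16 = 0.68665 mV.
V_rms = LSB/√12 = 0.68665 mV / √12 = 198 µV.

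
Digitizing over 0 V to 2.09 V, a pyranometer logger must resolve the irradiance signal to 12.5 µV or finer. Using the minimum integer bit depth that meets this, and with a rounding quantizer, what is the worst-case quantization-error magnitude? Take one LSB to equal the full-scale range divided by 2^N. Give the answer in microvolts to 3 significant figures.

Range is 2.09 V.
Required number of levels: 2.09/12.5 µV = 167200; smallest N with 2^N ≥ that is 18.
LSB = 2.09 V / 2^18 = 7.9727 µV.
Max error for round-to-nearest is LSB/2 = 3.99 µV.

3.99 µV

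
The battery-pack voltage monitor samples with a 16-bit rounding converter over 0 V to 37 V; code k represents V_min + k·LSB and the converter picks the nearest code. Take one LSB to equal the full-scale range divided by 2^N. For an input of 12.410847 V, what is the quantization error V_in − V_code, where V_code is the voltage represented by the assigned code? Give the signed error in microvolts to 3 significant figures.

Span = 37 V. LSB = 37 V / 2^16 ≈ 0.5646 mV.
(12.410847 − (0)) / LSB = 12.410847 × 65536/37 = 21982.6289. Nearest integer: k = 21983.
Reconstructed level: 0 + 21983 × 37/65536 V = 12.411056519 V.
Error = V_in − V_code = 12.410847 − (12.411056519) = −210 µV.

−210 µV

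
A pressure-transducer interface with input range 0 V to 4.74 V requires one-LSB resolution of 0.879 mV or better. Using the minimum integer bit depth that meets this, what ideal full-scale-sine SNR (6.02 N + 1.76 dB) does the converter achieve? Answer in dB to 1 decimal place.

Span = 4.74 V.
4.74 V / 0.879 mV = 5392. Since 2^12 = 4096 and 2^13 = 8192, N = 13.
SNR = 6.02 × 13 + 1.76 = 80.02 dB.

80.0 dB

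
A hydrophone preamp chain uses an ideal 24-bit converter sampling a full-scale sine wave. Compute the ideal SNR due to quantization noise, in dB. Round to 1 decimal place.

146.2 dB

6.02(24) + 1.76 = 144.48 + 1.76 = 146.24 dB.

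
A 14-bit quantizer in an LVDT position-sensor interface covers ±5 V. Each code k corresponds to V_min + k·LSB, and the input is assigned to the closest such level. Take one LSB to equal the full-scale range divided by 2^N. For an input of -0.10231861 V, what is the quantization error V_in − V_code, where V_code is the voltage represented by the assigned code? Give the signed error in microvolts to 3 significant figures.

Full-scale range = 5 V − (-5 V) = 10 V. LSB = 10 V / 2^14 ≈ 0.6104 mV.
Position in LSBs: (-0.10231861 − (-5)) × 16384/10 = 8024.3612; rounding gives k = 8024.
V_code = -5 + (8024/16384) × 10 = -0.10253906250 V.
V_in − V_code = -0.10231861 − (-0.10253906250) = +220 µV.

+220 µV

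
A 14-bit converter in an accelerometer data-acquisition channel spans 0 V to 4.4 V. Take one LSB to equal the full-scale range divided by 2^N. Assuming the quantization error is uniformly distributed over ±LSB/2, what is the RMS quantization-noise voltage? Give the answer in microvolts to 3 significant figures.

Full-scale range = 4.4 V.
Step size = 4.4/16384 V = 268.55 µV.
V_rms = LSB/√12 = 268.55 µV / √12 = 77.5 µV.

77.5 µV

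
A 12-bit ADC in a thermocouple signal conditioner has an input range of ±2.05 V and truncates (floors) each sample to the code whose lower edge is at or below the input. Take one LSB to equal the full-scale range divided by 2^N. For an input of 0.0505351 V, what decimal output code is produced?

2098

The full-scale span is 2.05 − (-2.05) = 4.1 V. LSB = 4.1 V / 2^12 ≈ 1.001 mV.
V_in − V_min = 0.0505351 − (-2.05) = 2.1005351 V.
Divide by LSB: 2.1005351 × 4096/4.1 = 2098.4858.
Truncating gives code 2098.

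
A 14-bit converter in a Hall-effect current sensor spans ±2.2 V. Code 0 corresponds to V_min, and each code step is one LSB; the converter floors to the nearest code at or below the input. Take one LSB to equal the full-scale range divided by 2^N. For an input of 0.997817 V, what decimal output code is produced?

Full-scale range = 2.2 V − (-2.2 V) = 4.4 V. LSB = 4.4 V / 2^14 ≈ 268.6 µV.
(V_in − V_min) × 2^14/range = (0.997817 − (-2.2)) × 16384/4.4 = 11907.508.
Floor → code = 11907.

11907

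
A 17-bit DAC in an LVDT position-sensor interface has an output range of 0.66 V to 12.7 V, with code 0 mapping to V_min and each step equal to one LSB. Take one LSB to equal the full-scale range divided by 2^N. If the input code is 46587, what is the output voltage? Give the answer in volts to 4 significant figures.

Range = 12.7 − (0.66) = 12.04 V. LSB = 12.04 V / 2^17.
Output = V_min + (46587/131072) × range = 0.66 + 0.355431 × 12.04 V
      = 0.66 + 4.27938 = 4.93938 V.

4.939 V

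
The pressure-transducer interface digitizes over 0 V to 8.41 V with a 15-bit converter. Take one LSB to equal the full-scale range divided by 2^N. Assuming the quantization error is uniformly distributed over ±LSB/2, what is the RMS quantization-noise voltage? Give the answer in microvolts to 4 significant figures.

Range is 8.41 V.
LSB = 8.41 V / 2^15 = 256.653 µV.
σ_q = LSB/√12 = 256.653 µV/3.4641 = 74.09 µV.

74.09 µV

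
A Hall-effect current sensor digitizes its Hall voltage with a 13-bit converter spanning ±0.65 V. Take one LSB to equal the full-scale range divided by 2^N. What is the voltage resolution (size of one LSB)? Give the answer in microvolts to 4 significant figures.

158.7 µV

Span: 0.65 V − (-0.65 V) = 1.3 V.
2^13 = 8192 levels.
LSB = 1.3 V / 2^13 = 158.7 µV.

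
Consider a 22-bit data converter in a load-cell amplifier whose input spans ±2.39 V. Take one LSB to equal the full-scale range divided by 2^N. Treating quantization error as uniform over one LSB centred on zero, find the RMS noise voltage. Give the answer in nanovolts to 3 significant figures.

329 nV

Span: 2.39 V − (-2.39 V) = 4.78 V.
One LSB is 4.78 V / 4194304 = 1.1396 µV.
V_rms = LSB/√12 = 1.1396 µV / √12 = 329 nV.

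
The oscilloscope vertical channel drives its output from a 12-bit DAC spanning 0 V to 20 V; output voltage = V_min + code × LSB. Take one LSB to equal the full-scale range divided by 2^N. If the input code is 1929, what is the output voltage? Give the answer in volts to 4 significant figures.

Full-scale range = 20 V. LSB = 20 V / 2^12.
Output = V_min + (1929/4096) × range = 0 + 0.470947 × 20 V
      = 0 V + 9.41895 V = 9.41895 V.

9.419 V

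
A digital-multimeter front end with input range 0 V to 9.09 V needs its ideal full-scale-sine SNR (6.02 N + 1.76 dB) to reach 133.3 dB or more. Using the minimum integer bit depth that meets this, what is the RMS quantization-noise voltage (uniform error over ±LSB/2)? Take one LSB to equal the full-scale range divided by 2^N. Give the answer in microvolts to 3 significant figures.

0.626 µV

Full-scale range = 9.09 V.
6.02 N + 1.76 ≥ 133.3 gives N ≥ 21.850, so the minimum integer is 22.
LSB = 9.09 V ÷ 2^22 = 9.09/4194304 V = 2.1672 µV.
σ_q = LSB/√12 = 2.1672 µV/3.4641 = 0.626 µV.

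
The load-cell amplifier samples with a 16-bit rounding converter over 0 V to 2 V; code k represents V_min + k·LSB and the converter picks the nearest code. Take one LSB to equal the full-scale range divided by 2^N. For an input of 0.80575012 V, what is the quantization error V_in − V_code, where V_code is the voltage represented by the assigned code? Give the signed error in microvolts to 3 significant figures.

Full-scale range = 2 V. LSB = 2 V / 2^16 ≈ 30.52 µV.
(0.80575012 − (0)) / LSB = 0.80575012 × 65536/2 = 26402.8199. Nearest integer: k = 26403.
V_code = 0 + (26403/65536) × 2 = 0.80575561523 V.
Error = V_in − V_code = 0.80575012 − (0.80575561523) = −5.50 µV.

−5.50 µV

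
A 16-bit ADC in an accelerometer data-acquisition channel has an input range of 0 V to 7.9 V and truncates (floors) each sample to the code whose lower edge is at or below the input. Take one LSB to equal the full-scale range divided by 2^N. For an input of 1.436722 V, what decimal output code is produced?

11918

Full-scale range = 7.9 V. LSB = 7.9 V / 2^16 ≈ 120.5 µV.
V_in − V_min = 1.436722 − (0) = 1.436722 V.
Divide by LSB: 1.436722 × 65536/7.9 = 11918.6092.
Truncating gives code 11918.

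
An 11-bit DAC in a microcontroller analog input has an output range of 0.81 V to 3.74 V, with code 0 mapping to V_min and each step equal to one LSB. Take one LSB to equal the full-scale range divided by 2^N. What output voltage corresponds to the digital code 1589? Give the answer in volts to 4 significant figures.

Range = 3.74 − (0.81) = 2.93 V. LSB = 2.93 V / 2^11.
V_out = V_min + code × LSB = 0.81 V + 1589 × 2.93 V / 2048
      = 0.81 V + 2.27333 V = 3.08333 V.

3.083 V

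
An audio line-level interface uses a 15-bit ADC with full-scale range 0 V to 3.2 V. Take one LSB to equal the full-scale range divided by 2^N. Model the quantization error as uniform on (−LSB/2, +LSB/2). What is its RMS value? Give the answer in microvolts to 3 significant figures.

28.2 µV

V_FS = 3.2 V.
One LSB is 3.2 V / 32768 = 97.656 µV.
For a uniform distribution on [−LSB/2, +LSB/2], V_rms = LSB/√12 = 97.656 µV/3.4641 = 28.2 µV.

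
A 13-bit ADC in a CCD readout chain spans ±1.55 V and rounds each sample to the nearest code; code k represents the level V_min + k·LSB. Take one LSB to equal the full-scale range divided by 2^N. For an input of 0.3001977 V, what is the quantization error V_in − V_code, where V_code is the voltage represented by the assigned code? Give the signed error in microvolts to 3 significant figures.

Full-scale range = 1.55 V − (-1.55 V) = 3.1 V. LSB = 3.1 V / 2^13 ≈ 378.4 µV.
Position in LSBs: (0.3001977 − (-1.55)) × 8192/3.1 = 4889.2966; rounding gives k = 4889.
V_code = V_min + k × range/2^13 = -1.55 + 4889 × 3.1/8192 = 0.3000854492 V.
V_in − V_code = 0.3001977 − (0.3000854492) = +112 µV.

+112 µV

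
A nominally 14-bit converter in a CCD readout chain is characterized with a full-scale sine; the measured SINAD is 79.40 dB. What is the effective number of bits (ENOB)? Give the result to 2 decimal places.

12.90 bits

ENOB = (SINAD − 1.76) / 6.02 = (79.40 − 1.76) / 6.02 = 77.64 / 6.02 = 12.8970.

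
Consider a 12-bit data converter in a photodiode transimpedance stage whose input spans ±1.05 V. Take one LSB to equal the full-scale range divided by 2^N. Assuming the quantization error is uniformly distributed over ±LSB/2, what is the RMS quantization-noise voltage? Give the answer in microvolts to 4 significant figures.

148.0 µV

Range = 1.05 − (-1.05) = 2.1 V.
LSB = 2.1 V ÷ 2^12 = 2.1/4096 V = 0.512695 mV.
RMS of a uniform error over width LSB is LSB/√12 = 148.0 µV.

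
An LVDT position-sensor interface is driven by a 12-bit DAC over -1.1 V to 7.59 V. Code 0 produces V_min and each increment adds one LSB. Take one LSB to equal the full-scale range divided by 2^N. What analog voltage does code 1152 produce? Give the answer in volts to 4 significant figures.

1.344 V

Full-scale range = 7.59 V − (-1.1 V) = 8.69 V. LSB = 8.69 V / 2^12.
V_out = -1.1 + 1152 × (8.69/4096) V
      = -1.1 + 2.44406 = 1.34406 V.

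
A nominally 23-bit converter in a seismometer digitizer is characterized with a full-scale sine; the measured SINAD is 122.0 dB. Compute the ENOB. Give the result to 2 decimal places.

19.97 bits

ENOB = (SINAD − 1.76) / 6.02 = (122.0 − 1.76) / 6.02 = 120.24 / 6.02 = 19.9734.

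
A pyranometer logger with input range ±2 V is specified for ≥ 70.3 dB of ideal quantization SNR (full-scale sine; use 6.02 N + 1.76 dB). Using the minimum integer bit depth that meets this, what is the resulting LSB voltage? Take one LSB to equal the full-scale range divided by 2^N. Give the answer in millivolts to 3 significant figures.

Span: 2 V − (-2 V) = 4 V.
N ≥ (70.3 − 1.76)/6.02 = 11.385 → N_min = 12.
Step size = 4/4096 V = 0.977 mV.

0.977 mV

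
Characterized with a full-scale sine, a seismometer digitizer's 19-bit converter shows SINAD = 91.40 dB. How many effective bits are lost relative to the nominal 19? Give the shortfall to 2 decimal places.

4.11 bits

ENOB = (SINAD − 1.76)/6.02 = (91.40 − 1.76)/6.02 = 14.8904 bits.
Lost resolution: 19 − 14.8904 = 4.1096 bits.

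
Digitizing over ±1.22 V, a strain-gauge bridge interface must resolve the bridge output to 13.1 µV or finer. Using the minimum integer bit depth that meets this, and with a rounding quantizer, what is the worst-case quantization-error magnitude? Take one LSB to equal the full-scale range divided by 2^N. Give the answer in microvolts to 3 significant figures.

4.65 µV

The full-scale span is 1.22 − (-1.22) = 2.44 V.
Levels needed ≥ 2.44/13.1 µV = 186300. 2^18 = 262144 suffices, so N_min = 18.
LSB = 2.44 V ÷ 2^18 = 2.44/262144 V = 9.3079 µV.
Half an LSB is 4.65 µV.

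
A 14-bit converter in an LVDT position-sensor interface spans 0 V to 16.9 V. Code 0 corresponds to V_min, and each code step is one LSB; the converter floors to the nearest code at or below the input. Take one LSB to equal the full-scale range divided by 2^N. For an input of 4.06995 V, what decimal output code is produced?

Span = 16.9 V. LSB = 16.9 V / 2^14 ≈ 1.031 mV.
(V_in − V_min) × 2^14/range = (4.06995 − (0)) × 16384/16.9 = 3945.684.
Floor → code = 3945.

3945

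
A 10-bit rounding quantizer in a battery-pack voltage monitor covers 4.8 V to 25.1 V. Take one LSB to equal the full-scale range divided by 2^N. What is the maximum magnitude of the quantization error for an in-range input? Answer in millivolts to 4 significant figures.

9.912 mV

Span: 25.1 V − (4.8 V) = 20.3 V.
LSB = 20.3 V ÷ 2^10 = 20.3/1024 V = 19.8242 mV.
A rounding quantizer has |error| ≤ LSB/2 = 9.912 mV.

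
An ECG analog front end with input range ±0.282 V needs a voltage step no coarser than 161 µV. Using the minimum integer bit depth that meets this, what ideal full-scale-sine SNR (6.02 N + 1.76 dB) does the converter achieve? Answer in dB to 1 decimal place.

The full-scale span is 0.282 − (-0.282) = 0.564 V.
Levels needed ≥ 0.564/161 µV = 3503. 2^12 = 4096 suffices, so N_min = 12.
Ideal SNR at N = 12: 6.02·12 + 1.76 = 74.0 dB.

74.0 dB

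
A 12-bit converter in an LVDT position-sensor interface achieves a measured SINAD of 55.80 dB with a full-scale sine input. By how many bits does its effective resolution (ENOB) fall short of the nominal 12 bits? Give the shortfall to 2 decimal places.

3.02 bits

N_eff = (55.80 − 1.76)/6.02 = 8.9767 bits.
Shortfall = 12 − 8.9767 = 3.0233 bits.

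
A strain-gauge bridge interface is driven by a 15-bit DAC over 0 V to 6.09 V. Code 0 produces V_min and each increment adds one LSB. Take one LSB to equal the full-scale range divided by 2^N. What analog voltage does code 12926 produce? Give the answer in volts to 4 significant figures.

Range is 6.09 V. LSB = 6.09 V / 2^15.
V_out = 0 + 12926 × (6.09/32768) V
      = 0 + 2.40232 = 2.40232 V.

2.402 V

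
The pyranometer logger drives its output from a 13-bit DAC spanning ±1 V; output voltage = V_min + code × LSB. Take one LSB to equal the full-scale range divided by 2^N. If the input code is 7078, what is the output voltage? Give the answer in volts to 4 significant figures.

0.7280 V

Span: 1 V − (-1 V) = 2 V. LSB = 2 V / 2^13.
V_out = V_min + code × LSB = -1 V + 7078 × 2 V / 8192
      = -1 + 1.72803 = 0.728027 V.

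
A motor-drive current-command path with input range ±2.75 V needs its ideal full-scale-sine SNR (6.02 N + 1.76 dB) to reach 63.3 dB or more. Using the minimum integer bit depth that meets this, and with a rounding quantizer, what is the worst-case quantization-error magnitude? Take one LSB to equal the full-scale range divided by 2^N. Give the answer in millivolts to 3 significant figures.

1.34 mV

Full-scale range = 2.75 V − (-2.75 V) = 5.5 V.
Solving 6.02 N ≥ 63.3 − 1.76: N ≥ 10.223. Round up → N = 11.
Step size = 5.5/2048 V = 2.6855 mV.
Half an LSB is 1.34 mV.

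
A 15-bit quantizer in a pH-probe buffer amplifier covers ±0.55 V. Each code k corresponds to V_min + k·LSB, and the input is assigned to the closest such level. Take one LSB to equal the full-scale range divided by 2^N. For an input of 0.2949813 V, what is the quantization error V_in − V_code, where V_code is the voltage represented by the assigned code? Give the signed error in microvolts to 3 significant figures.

Full-scale range = 0.55 V − (-0.55 V) = 1.1 V. LSB = 1.1 V / 2^15 ≈ 33.57 µV.
Position in LSBs: (0.2949813 − (-0.55)) × 32768/1.1 = 25171.2248; rounding gives k = 25171.
V_code = -0.55 + (25171/32768) × 1.1 = 0.29497375488 V.
Error = V_in − V_code = 0.2949813 − (0.29497375488) = +7.55 µV.

+7.55 µV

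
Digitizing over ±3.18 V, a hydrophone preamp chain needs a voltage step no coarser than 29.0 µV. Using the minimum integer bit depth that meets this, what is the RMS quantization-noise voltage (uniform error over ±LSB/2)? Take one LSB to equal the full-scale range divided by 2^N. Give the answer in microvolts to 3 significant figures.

7.00 µV

Span: 3.18 V − (-3.18 V) = 6.36 V.
Required number of levels: 6.36/29.0 µV = 219310; smallest N with 2^N ≥ that is 18.
LSB = 6.36 V / 2^18 = 24.261 µV.
V_rms = LSB/√12 = 7.00 µV.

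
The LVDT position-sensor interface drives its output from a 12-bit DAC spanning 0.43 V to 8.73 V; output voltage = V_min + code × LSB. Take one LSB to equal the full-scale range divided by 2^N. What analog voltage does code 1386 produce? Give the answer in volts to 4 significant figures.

3.239 V

Full-scale range = 8.73 V − (0.43 V) = 8.3 V. LSB = 8.3 V / 2^12.
V_out = V_min + code × LSB = 0.43 V + 1386 × 8.3 V / 4096
      = 0.43 + 2.80854 = 3.23854 V.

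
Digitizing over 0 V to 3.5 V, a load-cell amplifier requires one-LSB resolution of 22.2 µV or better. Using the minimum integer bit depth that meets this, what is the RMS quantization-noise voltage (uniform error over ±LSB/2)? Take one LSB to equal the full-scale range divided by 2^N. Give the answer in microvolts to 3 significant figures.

Range is 3.5 V.
3.5 V / 22.2 µV = 157700. Since 2^17 = 131072 and 2^18 = 262144, N = 18.
LSB = 3.5 V ÷ 2^18 = 3.5/262144 V = 13.351 µV.
σ_q = LSB/√12 = 13.351 µV/3.4641 = 3.85 µV.

3.85 µV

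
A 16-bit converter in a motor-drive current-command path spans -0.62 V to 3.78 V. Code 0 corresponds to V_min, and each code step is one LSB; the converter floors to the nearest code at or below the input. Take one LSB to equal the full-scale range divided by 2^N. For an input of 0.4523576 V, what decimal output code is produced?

Full-scale range = 3.78 V − (-0.62 V) = 4.4 V. LSB = 4.4 V / 2^16 ≈ 67.14 µV.
code = ⌊(V_in − V_min)/LSB⌋ = ⌊(V_in − V_min) × 2^16 / range⌋
     = ⌊(0.4523576 − (-0.62)) × 65536 / 4.4⌋ = ⌊1.0723576 × 65536/4.4⌋
     = ⌊15972.279⌋ = 15972.

15972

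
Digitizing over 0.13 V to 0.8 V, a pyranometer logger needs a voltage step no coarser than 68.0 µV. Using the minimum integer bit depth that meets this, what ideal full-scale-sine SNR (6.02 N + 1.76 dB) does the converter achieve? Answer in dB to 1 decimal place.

The full-scale span is 0.8 − (0.13) = 0.67 V.
Levels needed ≥ 0.67/68.0 µV = 9853. 2^14 = 16384 suffices, so N_min = 14.
6.02(14) + 1.76 = 86.04 dB.

86.0 dB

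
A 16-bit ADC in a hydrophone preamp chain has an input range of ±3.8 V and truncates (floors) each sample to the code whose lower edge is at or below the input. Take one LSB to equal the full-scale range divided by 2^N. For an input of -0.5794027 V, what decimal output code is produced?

27771

Full-scale range = 3.8 V − (-3.8 V) = 7.6 V. LSB = 7.6 V / 2^16 ≈ 116.0 µV.
(V_in − V_min) × 2^16/range = (-0.5794027 − (-3.8)) × 65536/7.6 = 27771.719.
Floor → code = 27771.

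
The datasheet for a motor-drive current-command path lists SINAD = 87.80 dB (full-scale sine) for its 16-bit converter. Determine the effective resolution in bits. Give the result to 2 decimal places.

14.29 bits

ENOB = (SINAD − 1.76) / 6.02 = (87.80 − 1.76) / 6.02 = 86.04 / 6.02 = 14.2924.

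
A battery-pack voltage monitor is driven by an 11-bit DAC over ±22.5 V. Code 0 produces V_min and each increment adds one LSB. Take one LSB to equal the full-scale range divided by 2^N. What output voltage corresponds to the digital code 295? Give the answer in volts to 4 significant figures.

Full-scale range = 22.5 V − (-22.5 V) = 45 V. LSB = 45 V / 2^11.
V_out = -22.5 + 295 × (45/2048) V
      = -22.5 V + 6.48193 V = -16.0181 V.

-16.02 V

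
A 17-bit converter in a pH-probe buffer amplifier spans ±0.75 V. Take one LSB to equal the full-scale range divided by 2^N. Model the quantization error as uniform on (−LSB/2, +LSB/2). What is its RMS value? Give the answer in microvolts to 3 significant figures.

3.30 µV

Full-scale range = 0.75 V − (-0.75 V) = 1.5 V.
LSB = 1.5 V ÷ 2^17 = 1.5/131072 V = 11.444 µV.
σ_q = LSB/√12 = 11.444 µV/3.4641 = 3.30 µV.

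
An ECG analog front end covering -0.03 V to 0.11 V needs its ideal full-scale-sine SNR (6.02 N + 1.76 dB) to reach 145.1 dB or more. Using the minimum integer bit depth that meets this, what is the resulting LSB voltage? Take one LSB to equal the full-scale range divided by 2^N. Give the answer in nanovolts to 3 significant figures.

Span: 0.11 V − (-0.03 V) = 0.14 V.
Required N = ⌈(145.1 − 1.76)/6.02⌉ = ⌈23.811⌉ = 24.
LSB = 0.14 V / 2^24 = 8.34 nV.

8.34 nV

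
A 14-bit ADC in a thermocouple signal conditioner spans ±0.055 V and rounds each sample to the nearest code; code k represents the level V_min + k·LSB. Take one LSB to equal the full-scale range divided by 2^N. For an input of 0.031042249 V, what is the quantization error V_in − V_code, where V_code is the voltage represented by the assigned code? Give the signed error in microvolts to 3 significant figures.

The full-scale span is 0.055 − (-0.055) = 0.11 V. LSB = 0.11 V / 2^14 ≈ 6.714 µV.
(V_in − V_min)/LSB = (0.031042249 − (-0.055)) × 16384/0.11 = 12815.6019 → nearest code k = 12816.
V_code = V_min + k × range/2^14 = -0.055 + 12816 × 0.11/16384 = 0.031044921875 V.
e = 0.031042249 − (0.031044921875) = −2.67 µV.

−2.67 µV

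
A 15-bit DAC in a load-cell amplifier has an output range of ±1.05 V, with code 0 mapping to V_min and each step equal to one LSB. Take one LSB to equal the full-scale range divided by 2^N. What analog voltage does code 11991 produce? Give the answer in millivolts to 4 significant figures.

Full-scale range = 1.05 V − (-1.05 V) = 2.1 V. LSB = 2.1 V / 2^15.
Output = V_min + (11991/32768) × range = -1.05 + 0.365936 × 2.1 V
      = -1.05 + 0.768466 = -0.281534 V.

-281.5 mV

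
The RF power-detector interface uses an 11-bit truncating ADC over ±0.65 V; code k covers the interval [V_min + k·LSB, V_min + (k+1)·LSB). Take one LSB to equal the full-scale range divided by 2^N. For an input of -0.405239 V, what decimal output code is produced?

385

The full-scale span is 0.65 − (-0.65) = 1.3 V. LSB = 1.3 V / 2^11 ≈ 0.6348 mV.
V_in − V_min = -0.405239 − (-0.65) = 0.244761 V.
Divide by LSB: 0.244761 × 2048/1.3 = 385.5927.
Truncating gives code 385.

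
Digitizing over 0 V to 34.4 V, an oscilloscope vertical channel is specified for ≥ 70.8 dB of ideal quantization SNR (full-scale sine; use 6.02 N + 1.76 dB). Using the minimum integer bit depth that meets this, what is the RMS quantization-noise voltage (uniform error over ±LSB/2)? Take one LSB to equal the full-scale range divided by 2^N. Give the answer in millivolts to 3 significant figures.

2.42 mV

Range is 34.4 V.
N ≥ (70.8 − 1.76)/6.02 = 11.468 → N_min = 12.
Step size = 34.4/4096 V = 8.3984 mV.
RMS noise = LSB/√12 = 2.42 mV.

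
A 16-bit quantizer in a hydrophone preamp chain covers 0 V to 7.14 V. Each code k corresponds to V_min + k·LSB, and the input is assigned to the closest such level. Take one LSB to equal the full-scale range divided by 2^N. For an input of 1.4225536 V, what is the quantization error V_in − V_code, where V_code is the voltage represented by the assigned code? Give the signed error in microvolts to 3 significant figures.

+22.8 µV

Full-scale range = 7.14 V. LSB = 7.14 V / 2^16 ≈ 108.9 µV.
(V_in − V_min)/LSB = (1.4225536 − (0)) × 65536/7.14 = 13057.2091 → nearest code k = 13057.
Reconstructed level: 0 + 13057 × 7.14/65536 V = 1.4225308228 V.
V_in − V_code = 1.4225536 − (1.4225308228) = +22.8 µV.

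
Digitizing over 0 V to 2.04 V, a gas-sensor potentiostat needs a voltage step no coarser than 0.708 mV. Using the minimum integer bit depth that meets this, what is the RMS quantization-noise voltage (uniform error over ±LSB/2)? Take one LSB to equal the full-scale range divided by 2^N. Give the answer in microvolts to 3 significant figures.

Full-scale range = 2.04 V.
Levels needed ≥ 2.04/0.708 mV = 2881. 2^12 = 4096 suffices, so N_min = 12.
LSB = 2.04 V ÷ 2^12 = 2.04/4096 V = 498.05 µV.
σ_q = LSB/√12 = 498.05 µV/3.4641 = 144 µV.

144 µV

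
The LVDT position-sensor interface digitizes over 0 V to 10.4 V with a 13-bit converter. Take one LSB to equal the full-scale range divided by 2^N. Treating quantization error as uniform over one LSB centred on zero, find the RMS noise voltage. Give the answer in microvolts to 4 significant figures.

366.5 µV

Range is 10.4 V.
LSB = 10.4 V / 2^13 = 1.26953 mV.
σ_q = LSB/√12 = 1.26953 mV/3.4641 = 366.5 µV.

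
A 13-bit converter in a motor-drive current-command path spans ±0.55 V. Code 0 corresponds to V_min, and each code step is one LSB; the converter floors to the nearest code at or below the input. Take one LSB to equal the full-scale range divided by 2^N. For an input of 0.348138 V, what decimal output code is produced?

Range = 0.55 − (-0.55) = 1.1 V. LSB = 1.1 V / 2^13 ≈ 134.3 µV.
(V_in − V_min) × 2^13/range = (0.348138 − (-0.55)) × 8192/1.1 = 6688.679.
Floor → code = 6688.

6688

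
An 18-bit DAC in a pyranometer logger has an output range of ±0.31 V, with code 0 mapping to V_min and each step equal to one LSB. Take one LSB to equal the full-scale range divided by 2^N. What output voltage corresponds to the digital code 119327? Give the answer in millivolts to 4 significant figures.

Full-scale range = 0.31 V − (-0.31 V) = 0.62 V. LSB = 0.62 V / 2^18.
V_out = V_min + code × LSB = -0.31 V + 119327 × 0.62 V / 262144
      = -0.31 + 0.282222 = -0.0277782 V.

-27.78 mV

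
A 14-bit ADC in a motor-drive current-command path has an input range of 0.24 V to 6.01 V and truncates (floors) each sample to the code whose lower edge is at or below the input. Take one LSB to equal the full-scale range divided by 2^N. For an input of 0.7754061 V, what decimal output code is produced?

The full-scale span is 6.01 − (0.24) = 5.77 V. LSB = 5.77 V / 2^14 ≈ 352.2 µV.
V_in − V_min = 0.7754061 − (0.24) = 0.5354061 V.
Divide by LSB: 0.5354061 × 16384/5.77 = 1520.2935.
Truncating gives code 1520.

1520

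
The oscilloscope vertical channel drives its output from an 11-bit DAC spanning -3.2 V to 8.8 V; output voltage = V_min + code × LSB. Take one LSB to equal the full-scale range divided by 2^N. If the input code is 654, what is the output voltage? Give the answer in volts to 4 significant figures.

Span: 8.8 V − (-3.2 V) = 12 V. LSB = 12 V / 2^11.
Output = V_min + (654/2048) × range = -3.2 + 0.319336 × 12 V
      = -3.2 + 3.83203 = 0.632031 V.

0.6320 V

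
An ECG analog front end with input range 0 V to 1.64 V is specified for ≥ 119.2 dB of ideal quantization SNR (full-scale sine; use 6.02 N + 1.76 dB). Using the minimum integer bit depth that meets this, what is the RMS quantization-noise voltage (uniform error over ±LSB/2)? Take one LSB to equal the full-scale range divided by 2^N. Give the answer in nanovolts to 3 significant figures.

V_FS = 1.64 V.
Required N = ⌈(119.2 − 1.76)/6.02⌉ = ⌈19.508⌉ = 20.
LSB = 1.64 V ÷ 2^20 = 1.64/1048576 V = 1.5640 µV.
V_rms = LSB/√12 = 451 nV.

451 nV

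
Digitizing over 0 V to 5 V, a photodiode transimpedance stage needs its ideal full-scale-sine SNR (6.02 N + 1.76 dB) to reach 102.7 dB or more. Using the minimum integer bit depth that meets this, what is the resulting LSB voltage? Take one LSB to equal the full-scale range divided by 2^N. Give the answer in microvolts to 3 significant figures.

Range is 5 V.
N ≥ (102.7 − 1.76)/6.02 = 16.767 → N_min = 17.
Step size = 5/131072 V = 38.1 µV.

38.1 µV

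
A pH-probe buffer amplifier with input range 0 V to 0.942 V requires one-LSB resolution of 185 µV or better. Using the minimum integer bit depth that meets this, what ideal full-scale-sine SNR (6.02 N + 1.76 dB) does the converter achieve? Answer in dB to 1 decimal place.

V_FS = 0.942 V.
0.942 V / 185 µV = 5092. Since 2^12 = 4096 and 2^13 = 8192, N = 13.
6.02(13) + 1.76 = 80.02 dB.

80.0 dB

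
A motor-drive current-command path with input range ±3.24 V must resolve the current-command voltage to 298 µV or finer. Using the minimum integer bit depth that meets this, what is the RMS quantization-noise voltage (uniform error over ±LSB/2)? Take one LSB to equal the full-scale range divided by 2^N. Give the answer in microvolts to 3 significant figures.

The full-scale span is 3.24 − (-3.24) = 6.48 V.
Required number of levels: 6.48/298 µV = 21745; smallest N with 2^N ≥ that is 15.
LSB = 6.48 V / 2^15 = 197.75 µV.
σ_q = LSB/√12 = 197.75 µV/3.4641 = 57.1 µV.

57.1 µV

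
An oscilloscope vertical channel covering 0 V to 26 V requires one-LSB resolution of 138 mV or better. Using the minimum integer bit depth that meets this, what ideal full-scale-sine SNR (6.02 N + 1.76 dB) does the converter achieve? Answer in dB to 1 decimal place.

49.9 dB

Full-scale range = 26 V.
26 V / 138 mV = 188.4. Since 2^7 = 128 and 2^8 = 256, N = 8.
SNR = 6.02 × 8 + 1.76 = 49.92 dB.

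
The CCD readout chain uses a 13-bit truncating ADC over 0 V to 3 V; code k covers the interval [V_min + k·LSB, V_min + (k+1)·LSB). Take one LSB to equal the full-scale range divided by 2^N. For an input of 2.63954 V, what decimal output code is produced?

Range is 3 V. LSB = 3 V / 2^13 ≈ 366.2 µV.
V_in − V_min = 2.63954 − (0) = 2.63954 V.
Divide by LSB: 2.63954 × 8192/3 = 7207.7039.
Truncating gives code 7207.

7207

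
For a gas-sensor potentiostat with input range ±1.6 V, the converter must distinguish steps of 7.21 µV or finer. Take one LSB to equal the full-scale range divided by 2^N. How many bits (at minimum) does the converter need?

19 bits

Span: 1.6 V − (-1.6 V) = 3.2 V.
3.2 V / 7.21 µV = 443800. Since 2^18 = 262144 and 2^19 = 524288, N = 19.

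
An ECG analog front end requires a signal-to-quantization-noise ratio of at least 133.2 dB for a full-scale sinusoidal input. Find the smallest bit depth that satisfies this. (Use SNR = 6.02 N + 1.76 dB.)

Solving 6.02 N ≥ 133.2 − 1.76: N ≥ 21.834. Round up → N = 22.

22 bits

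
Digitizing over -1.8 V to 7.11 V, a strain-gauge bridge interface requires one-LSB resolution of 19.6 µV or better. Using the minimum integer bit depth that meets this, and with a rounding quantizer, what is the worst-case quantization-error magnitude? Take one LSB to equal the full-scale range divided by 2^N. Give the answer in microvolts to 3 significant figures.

Range = 7.11 − (-1.8) = 8.91 V.
Levels needed ≥ 8.91/19.6 µV = 454600. 2^19 = 524288 suffices, so N_min = 19.
Step size = 8.91/524288 V = 16.994 µV.
Half an LSB is 8.50 µV.

8.50 µV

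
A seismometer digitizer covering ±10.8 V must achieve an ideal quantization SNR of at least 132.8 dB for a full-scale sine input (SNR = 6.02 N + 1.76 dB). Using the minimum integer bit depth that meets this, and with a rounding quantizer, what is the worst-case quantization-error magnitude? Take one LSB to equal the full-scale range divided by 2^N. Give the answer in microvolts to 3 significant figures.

2.57 µV

Span: 10.8 V − (-10.8 V) = 21.6 V.
6.02 N + 1.76 ≥ 132.8 gives N ≥ 21.767, so the minimum integer is 22.
LSB = 21.6 V ÷ 2^22 = 21.6/4194304 V = 5.1498 µV.
|e|_max = LSB/2 = 2.57 µV.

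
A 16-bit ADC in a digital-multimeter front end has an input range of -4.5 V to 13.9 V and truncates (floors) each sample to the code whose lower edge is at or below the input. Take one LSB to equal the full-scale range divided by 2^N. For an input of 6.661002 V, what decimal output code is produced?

39752

The full-scale span is 13.9 − (-4.5) = 18.4 V. LSB = 18.4 V / 2^16 ≈ 280.8 µV.
V_in − V_min = 6.661002 − (-4.5) = 11.161002 V.
Divide by LSB: 11.161002 × 65536/18.4 = 39752.5776.
Truncating gives code 39752.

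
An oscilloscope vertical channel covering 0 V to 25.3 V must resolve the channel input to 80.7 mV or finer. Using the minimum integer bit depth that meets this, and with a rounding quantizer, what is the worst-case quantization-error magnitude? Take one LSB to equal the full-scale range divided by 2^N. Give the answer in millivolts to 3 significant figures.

Full-scale range = 25.3 V.
Need 2^N ≥ 25.3 V / 80.7 mV = 313.5 → N_min = 9.
LSB = 25.3 V / 2^9 = 49.414 mV.
Half an LSB is 24.7 mV.

24.7 mV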